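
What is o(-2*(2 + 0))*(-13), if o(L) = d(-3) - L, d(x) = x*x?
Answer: -169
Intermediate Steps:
d(x) = x²
o(L) = 9 - L (o(L) = (-3)² - L = 9 - L)
o(-2*(2 + 0))*(-13) = (9 - (-2)*(2 + 0))*(-13) = (9 - (-2)*2)*(-13) = (9 - 1*(-4))*(-13) = (9 + 4)*(-13) = 13*(-13) = -169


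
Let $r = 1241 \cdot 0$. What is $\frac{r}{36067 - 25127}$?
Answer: $0$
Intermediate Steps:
$r = 0$
$\frac{r}{36067 - 25127} = \frac{0}{36067 - 25127} = \frac{0}{10940} = 0 \cdot \frac{1}{10940} = 0$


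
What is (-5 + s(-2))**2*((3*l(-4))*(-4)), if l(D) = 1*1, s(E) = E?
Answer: -588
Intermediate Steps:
l(D) = 1
(-5 + s(-2))**2*((3*l(-4))*(-4)) = (-5 - 2)**2*((3*1)*(-4)) = (-7)**2*(3*(-4)) = 49*(-12) = -588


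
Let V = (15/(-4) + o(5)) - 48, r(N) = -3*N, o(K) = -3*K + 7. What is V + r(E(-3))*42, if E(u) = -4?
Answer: 1777/4 ≈ 444.25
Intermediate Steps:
o(K) = 7 - 3*K
V = -239/4 (V = (15/(-4) + (7 - 3*5)) - 48 = (15*(-¼) + (7 - 15)) - 48 = (-15/4 - 8) - 48 = -47/4 - 48 = -239/4 ≈ -59.750)
V + r(E(-3))*42 = -239/4 - 3*(-4)*42 = -239/4 + 12*42 = -239/4 + 504 = 1777/4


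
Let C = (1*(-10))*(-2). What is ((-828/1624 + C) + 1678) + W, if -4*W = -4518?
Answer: 573879/203 ≈ 2827.0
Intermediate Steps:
W = 2259/2 (W = -¼*(-4518) = 2259/2 ≈ 1129.5)
C = 20 (C = -10*(-2) = 20)
((-828/1624 + C) + 1678) + W = ((-828/1624 + 20) + 1678) + 2259/2 = ((-828*1/1624 + 20) + 1678) + 2259/2 = ((-207/406 + 20) + 1678) + 2259/2 = (7913/406 + 1678) + 2259/2 = 689181/406 + 2259/2 = 573879/203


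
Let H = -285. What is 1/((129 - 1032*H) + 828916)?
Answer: 1/1123165 ≈ 8.9034e-7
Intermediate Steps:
1/((129 - 1032*H) + 828916) = 1/((129 - 1032*(-285)) + 828916) = 1/((129 + 294120) + 828916) = 1/(294249 + 828916) = 1/1123165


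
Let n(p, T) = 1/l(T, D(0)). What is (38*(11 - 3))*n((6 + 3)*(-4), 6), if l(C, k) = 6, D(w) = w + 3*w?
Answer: 152/3 ≈ 50.667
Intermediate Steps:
D(w) = 4*w
n(p, T) = ⅙ (n(p, T) = 1/6 = ⅙)
(38*(11 - 3))*n((6 + 3)*(-4), 6) = (38*(11 - 3))*(⅙) = (38*8)*(⅙) = 304*(⅙) = 152/3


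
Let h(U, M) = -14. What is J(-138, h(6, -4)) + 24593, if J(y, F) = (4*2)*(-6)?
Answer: 24545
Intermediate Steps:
J(y, F) = -48 (J(y, F) = 8*(-6) = -48)
J(-138, h(6, -4)) + 24593 = -48 + 24593 = 24545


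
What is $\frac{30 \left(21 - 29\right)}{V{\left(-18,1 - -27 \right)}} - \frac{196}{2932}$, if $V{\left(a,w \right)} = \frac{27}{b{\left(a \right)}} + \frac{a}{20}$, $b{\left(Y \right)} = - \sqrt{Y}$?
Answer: $\frac{578903}{112149} + \frac{4000 i \sqrt{2}}{153} \approx 5.1619 + 36.973 i$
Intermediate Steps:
$V{\left(a,w \right)} = - \frac{27}{\sqrt{a}} + \frac{a}{20}$ ($V{\left(a,w \right)} = \frac{27}{\left(-1\right) \sqrt{a}} + \frac{a}{20} = 27 \left(- \frac{1}{\sqrt{a}}\right) + a \frac{1}{20} = - \frac{27}{\sqrt{a}} + \frac{a}{20}$)
$\frac{30 \left(21 - 29\right)}{V{\left(-18,1 - -27 \right)}} - \frac{196}{2932} = \frac{30 \left(21 - 29\right)}{- \frac{27}{3 i \sqrt{2}} + \frac{1}{20} \left(-18\right)} - \frac{196}{2932} = \frac{30 \left(-8\right)}{- 27 \left(- \frac{i \sqrt{2}}{6}\right) - \frac{9}{10}} - \frac{49}{733} = - \frac{240}{\frac{9 i \sqrt{2}}{2} - \frac{9}{10}} - \frac{49}{733} = - \frac{240}{- \frac{9}{10} + \frac{9 i \sqrt{2}}{2}} - \frac{49}{733} = - \frac{49}{733} - \frac{240}{- \frac{9}{10} + \frac{9 i \sqrt{2}}{2}}$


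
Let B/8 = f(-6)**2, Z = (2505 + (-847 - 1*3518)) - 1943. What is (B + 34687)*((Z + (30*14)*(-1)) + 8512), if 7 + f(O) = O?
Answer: 154571271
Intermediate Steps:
f(O) = -7 + O
Z = -3803 (Z = (2505 + (-847 - 3518)) - 1943 = (2505 - 4365) - 1943 = -1860 - 1943 = -3803)
B = 1352 (B = 8*(-7 - 6)**2 = 8*(-13)**2 = 8*169 = 1352)
(B + 34687)*((Z + (30*14)*(-1)) + 8512) = (1352 + 34687)*((-3803 + (30*14)*(-1)) + 8512) = 36039*((-3803 + 420*(-1)) + 8512) = 36039*((-3803 - 420) + 8512) = 36039*(-4223 + 8512) = 36039*4289 = 154571271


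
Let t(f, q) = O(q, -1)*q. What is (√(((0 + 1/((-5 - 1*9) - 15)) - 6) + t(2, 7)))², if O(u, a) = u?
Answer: 1246/29 ≈ 42.966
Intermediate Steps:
t(f, q) = q² (t(f, q) = q*q = q²)
(√(((0 + 1/((-5 - 1*9) - 15)) - 6) + t(2, 7)))² = (√(((0 + 1/((-5 - 1*9) - 15)) - 6) + 7²))² = (√(((0 + 1/((-5 - 9) - 15)) - 6) + 49))² = (√(((0 + 1/(-14 - 15)) - 6) + 49))² = (√(((0 + 1/(-29)) - 6) + 49))² = (√(((0 - 1/29) - 6) + 49))² = (√((-1/29 - 6) + 49))² = (√(-175/29 + 49))² = (√(1246/29))² = (√36134/29)² = 1246/29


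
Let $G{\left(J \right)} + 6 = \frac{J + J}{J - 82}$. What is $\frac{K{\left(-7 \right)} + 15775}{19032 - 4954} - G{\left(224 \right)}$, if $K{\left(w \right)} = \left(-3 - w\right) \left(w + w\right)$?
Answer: $\frac{3959805}{999538} \approx 3.9616$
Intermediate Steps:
$K{\left(w \right)} = 2 w \left(-3 - w\right)$ ($K{\left(w \right)} = \left(-3 - w\right) 2 w = 2 w \left(-3 - w\right)$)
$G{\left(J \right)} = -6 + \frac{2 J}{-82 + J}$ ($G{\left(J \right)} = -6 + \frac{J + J}{J - 82} = -6 + \frac{2 J}{-82 + J}$)
$\frac{K{\left(-7 \right)} + 15775}{19032 - 4954} - G{\left(224 \right)} = \frac{\left(-2\right) \left(-7\right) \left(3 - 7\right) + 15775}{19032 - 4954} - \frac{4 \left(123 - 224\right)}{-82 + 224} = \frac{\left(-2\right) \left(-7\right) \left(-4\right) + 15775}{14078} - \frac{4 \left(123 - 224\right)}{142} = \left(-56 + 15775\right) \frac{1}{14078} - 4 \cdot \frac{1}{142} \left(-101\right) = 15719 \cdot \frac{1}{14078} - - \frac{202}{71} = \frac{15719}{14078} + \frac{202}{71} = \frac{3959805}{999538}$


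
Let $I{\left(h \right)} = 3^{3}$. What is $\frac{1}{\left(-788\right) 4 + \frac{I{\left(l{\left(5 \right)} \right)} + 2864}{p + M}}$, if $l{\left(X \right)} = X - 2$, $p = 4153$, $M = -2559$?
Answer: $- \frac{1594}{5021397} \approx -0.00031744$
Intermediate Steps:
$l{\left(X \right)} = -2 + X$
$I{\left(h \right)} = 27$
$\frac{1}{\left(-788\right) 4 + \frac{I{\left(l{\left(5 \right)} \right)} + 2864}{p + M}} = \frac{1}{\left(-788\right) 4 + \frac{27 + 2864}{4153 - 2559}} = \frac{1}{-3152 + \frac{2891}{1594}} = \frac{1}{- \frac{5021397}{1594}} = - \frac{1594}{5021397}$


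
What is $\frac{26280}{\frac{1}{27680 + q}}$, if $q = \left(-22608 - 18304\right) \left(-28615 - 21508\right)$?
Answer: $53891341015680$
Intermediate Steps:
$q = 2050632176$ ($q = \left(-40912\right) \left(-50123\right) = 2050632176$)
$\frac{26280}{\frac{1}{27680 + q}} = \frac{26280}{\frac{1}{27680 + 2050632176}} = \frac{26280}{\frac{1}{2050659856}} = 26280 \frac{1}{\frac{1}{2050659856}} = 26280 \cdot 2050659856 = 53891341015680$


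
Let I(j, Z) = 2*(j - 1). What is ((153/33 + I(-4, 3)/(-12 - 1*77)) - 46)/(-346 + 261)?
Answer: 8077/16643 ≈ 0.48531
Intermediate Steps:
I(j, Z) = -2 + 2*j (I(j, Z) = 2*(-1 + j) = -2 + 2*j)
((153/33 + I(-4, 3)/(-12 - 1*77)) - 46)/(-346 + 261) = ((153/33 + (-2 + 2*(-4))/(-12 - 1*77)) - 46)/(-346 + 261) = ((153*(1/33) + (-2 - 8)/(-12 - 77)) - 46)/(-85) = ((51/11 - 10/(-89)) - 46)*(-1/85) = ((51/11 - 10*(-1/89)) - 46)*(-1/85) = ((51/11 + 10/89) - 46)*(-1/85) = (4649/979 - 46)*(-1/85) = -40385/979*(-1/85) = 8077/16643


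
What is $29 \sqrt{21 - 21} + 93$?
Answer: $93$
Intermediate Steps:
$29 \sqrt{21 - 21} + 93 = 29 \sqrt{0} + 93 = 29 \cdot 0 + 93 = 0 + 93 = 93$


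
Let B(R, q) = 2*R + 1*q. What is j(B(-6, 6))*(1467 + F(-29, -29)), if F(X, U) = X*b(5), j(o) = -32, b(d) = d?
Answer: -42304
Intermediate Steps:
B(R, q) = q + 2*R (B(R, q) = 2*R + q = q + 2*R)
F(X, U) = 5*X (F(X, U) = X*5 = 5*X)
j(B(-6, 6))*(1467 + F(-29, -29)) = -32*(1467 + 5*(-29)) = -32*(1467 - 145) = -32*1322 = -42304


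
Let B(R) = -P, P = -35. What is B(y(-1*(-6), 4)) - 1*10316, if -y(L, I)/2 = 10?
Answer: -10281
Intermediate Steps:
y(L, I) = -20 (y(L, I) = -2*10 = -20)
B(R) = 35 (B(R) = -1*(-35) = 35)
B(y(-1*(-6), 4)) - 1*10316 = 35 - 1*10316 = 35 - 10316 = -10281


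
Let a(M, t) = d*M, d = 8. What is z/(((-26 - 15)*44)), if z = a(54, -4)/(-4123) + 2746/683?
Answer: -5513351/2540040118 ≈ -0.0021706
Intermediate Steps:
a(M, t) = 8*M
z = 11026702/2816009 (z = (8*54)/(-4123) + 2746/683 = 432*(-1/4123) + 2746*(1/683) = -432/4123 + 2746/683 = 11026702/2816009 ≈ 3.9157)
z/(((-26 - 15)*44)) = 11026702/(2816009*(((-26 - 15)*44))) = 11026702/(2816009*((-41*44))) = (11026702/2816009)/(-1804) = (11026702/2816009)*(-1/1804) = -5513351/2540040118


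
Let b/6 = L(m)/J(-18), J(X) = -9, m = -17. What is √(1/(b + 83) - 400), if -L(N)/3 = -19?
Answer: I*√89995/15 ≈ 19.999*I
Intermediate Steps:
L(N) = 57 (L(N) = -3*(-19) = 57)
b = -38 (b = 6*(57/(-9)) = 6*(57*(-⅑)) = 6*(-19/3) = -38)
√(1/(b + 83) - 400) = √(1/(-38 + 83) - 400) = √(1/45 - 400) = √(-17999/45) = I*√89995/15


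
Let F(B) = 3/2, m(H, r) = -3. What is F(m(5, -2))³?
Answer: 27/8 ≈ 3.3750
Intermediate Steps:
F(B) = 3/2 (F(B) = 3*(½) = 3/2)
F(m(5, -2))³ = (3/2)³ = 27/8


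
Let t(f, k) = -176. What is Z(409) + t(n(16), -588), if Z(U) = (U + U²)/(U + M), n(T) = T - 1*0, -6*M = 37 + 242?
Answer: 41556/145 ≈ 286.59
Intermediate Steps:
M = -93/2 (M = -(37 + 242)/6 = -⅙*279 = -93/2 ≈ -46.500)
n(T) = T (n(T) = T + 0 = T)
Z(U) = (U + U²)/(-93/2 + U) (Z(U) = (U + U²)/(U - 93/2) = (U + U²)/(-93/2 + U))
Z(409) + t(n(16), -588) = 2*409*(1 + 409)/(-93 + 2*409) - 176 = 2*409*410/(-93 + 818) - 176 = 2*409*410/725 - 176 = 2*409*(1/725)*410 - 176 = 67076/145 - 176 = 41556/145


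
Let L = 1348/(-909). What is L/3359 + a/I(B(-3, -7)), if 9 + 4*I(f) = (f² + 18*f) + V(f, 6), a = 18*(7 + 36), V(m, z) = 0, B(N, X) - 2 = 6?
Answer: 9452844524/607612869 ≈ 15.557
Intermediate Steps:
B(N, X) = 8 (B(N, X) = 2 + 6 = 8)
a = 774 (a = 18*43 = 774)
I(f) = -9/4 + f²/4 + 9*f/2 (I(f) = -9/4 + ((f² + 18*f) + 0)/4 = -9/4 + (f² + 18*f)/4 = -9/4 + (f²/4 + 9*f/2) = -9/4 + f²/4 + 9*f/2)
L = -1348/909 (L = 1348*(-1/909) = -1348/909 ≈ -1.4829)
L/3359 + a/I(B(-3, -7)) = -1348/909/3359 + 774/(-9/4 + (¼)*8² + (9/2)*8) = -1348/909*1/3359 + 774/(-9/4 + (¼)*64 + 36) = -1348/3053331 + 774/(-9/4 + 16 + 36) = -1348/3053331 + 774/(199/4) = -1348/3053331 + 774*(4/199) = -1348/3053331 + 3096/199 = 9452844524/607612869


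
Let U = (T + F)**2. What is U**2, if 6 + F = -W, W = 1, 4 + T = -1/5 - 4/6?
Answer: 1003875856/50625 ≈ 19830.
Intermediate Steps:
T = -73/15 (T = -4 + (-1/5 - 4/6) = -4 + (-1*1/5 - 4*1/6) = -4 + (-1/5 - 2/3) = -4 - 13/15 = -73/15 ≈ -4.8667)
F = -7 (F = -6 - 1*1 = -6 - 1 = -7)
U = 31684/225 (U = (-73/15 - 7)**2 = (-178/15)**2 = 31684/225 ≈ 140.82)
U**2 = (31684/225)**2 = 1003875856/50625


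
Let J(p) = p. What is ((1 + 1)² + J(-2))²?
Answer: 4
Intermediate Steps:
((1 + 1)² + J(-2))² = ((1 + 1)² - 2)² = (2² - 2)² = (4 - 2)² = 2² = 4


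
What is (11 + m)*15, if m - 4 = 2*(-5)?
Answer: 75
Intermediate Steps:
m = -6 (m = 4 + 2*(-5) = 4 - 10 = -6)
(11 + m)*15 = (11 - 6)*15 = 5*15 = 75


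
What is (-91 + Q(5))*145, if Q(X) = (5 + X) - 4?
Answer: -12325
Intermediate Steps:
Q(X) = 1 + X
(-91 + Q(5))*145 = (-91 + (1 + 5))*145 = (-91 + 6)*145 = -85*145 = -12325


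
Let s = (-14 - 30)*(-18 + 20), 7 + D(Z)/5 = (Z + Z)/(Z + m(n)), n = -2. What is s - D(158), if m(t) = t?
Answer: -2462/39 ≈ -63.128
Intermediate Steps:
D(Z) = -35 + 10*Z/(-2 + Z) (D(Z) = -35 + 5*((Z + Z)/(Z - 2)) = -35 + 5*((2*Z)/(-2 + Z)) = -35 + 5*(2*Z/(-2 + Z)) = -35 + 10*Z/(-2 + Z))
s = -88 (s = -44*2 = -88)
s - D(158) = -88 - 5*(14 - 5*158)/(-2 + 158) = -88 - 5*(14 - 790)/156 = -88 - 5*(-776)/156 = -88 - 1*(-970/39) = -88 + 970/39 = -2462/39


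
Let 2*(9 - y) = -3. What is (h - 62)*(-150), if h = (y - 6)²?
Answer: 12525/2 ≈ 6262.5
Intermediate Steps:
y = 21/2 (y = 9 - ½*(-3) = 9 + 3/2 = 21/2 ≈ 10.500)
h = 81/4 (h = (21/2 - 6)² = (9/2)² = 81/4 ≈ 20.250)
(h - 62)*(-150) = (81/4 - 62)*(-150) = -167/4*(-150) = 12525/2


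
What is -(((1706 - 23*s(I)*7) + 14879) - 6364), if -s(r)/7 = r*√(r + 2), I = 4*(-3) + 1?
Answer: -10221 + 37191*I ≈ -10221.0 + 37191.0*I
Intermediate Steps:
I = -11 (I = -12 + 1 = -11)
s(r) = -7*r*√(2 + r) (s(r) = -7*r*√(r + 2) = -7*r*√(2 + r))
-(((1706 - 23*s(I)*7) + 14879) - 6364) = -(((1706 - (-161)*(-11)*√(2 - 11)*7) + 14879) - 6364) = -(((1706 - (-161)*(-11)*√(-9)*7) + 14879) - 6364) = -(((1706 - (-161)*(-11)*3*I*7) + 14879) - 6364) = -(((1706 - 5313*I*7) + 14879) - 6364) = -(((1706 - 37191*I) + 14879) - 6364) = -((16585 - 37191*I) - 6364) = -(10221 - 37191*I) = -10221 + 37191*I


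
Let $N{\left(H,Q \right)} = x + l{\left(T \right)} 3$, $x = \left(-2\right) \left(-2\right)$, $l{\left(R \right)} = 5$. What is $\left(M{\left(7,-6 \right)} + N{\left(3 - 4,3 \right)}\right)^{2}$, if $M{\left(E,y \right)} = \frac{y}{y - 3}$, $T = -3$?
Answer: $\frac{3481}{9} \approx 386.78$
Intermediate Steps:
$x = 4$
$N{\left(H,Q \right)} = 19$ ($N{\left(H,Q \right)} = 4 + 5 \cdot 3 = 4 + 15 = 19$)
$M{\left(E,y \right)} = \frac{y}{-3 + y}$
$\left(M{\left(7,-6 \right)} + N{\left(3 - 4,3 \right)}\right)^{2} = \left(- \frac{6}{-3 - 6} + 19\right)^{2} = \left(- \frac{6}{-9} + 19\right)^{2} = \left(\left(-6\right) \left(- \frac{1}{9}\right) + 19\right)^{2} = \left(\frac{2}{3} + 19\right)^{2} = \left(\frac{59}{3}\right)^{2} = \frac{3481}{9}$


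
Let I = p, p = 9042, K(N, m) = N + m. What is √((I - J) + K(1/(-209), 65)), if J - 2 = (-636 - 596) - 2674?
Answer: √568333282/209 ≈ 114.07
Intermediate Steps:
J = -3904 (J = 2 + ((-636 - 596) - 2674) = 2 + (-1232 - 2674) = 2 - 3906 = -3904)
I = 9042
√((I - J) + K(1/(-209), 65)) = √((9042 - 1*(-3904)) + (1/(-209) + 65)) = √((9042 + 3904) + (-1/209 + 65)) = √(12946 + 13584/209) = √(2719298/209) = √568333282/209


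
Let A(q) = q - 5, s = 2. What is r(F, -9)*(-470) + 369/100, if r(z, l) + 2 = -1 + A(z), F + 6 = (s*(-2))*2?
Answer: 1034369/100 ≈ 10344.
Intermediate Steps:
F = -14 (F = -6 + (2*(-2))*2 = -6 - 4*2 = -6 - 8 = -14)
A(q) = -5 + q
r(z, l) = -8 + z (r(z, l) = -2 + (-1 + (-5 + z)) = -2 + (-6 + z) = -8 + z)
r(F, -9)*(-470) + 369/100 = (-8 - 14)*(-470) + 369/100 = -22*(-470) + 369*(1/100) = 10340 + 369/100 = 1034369/100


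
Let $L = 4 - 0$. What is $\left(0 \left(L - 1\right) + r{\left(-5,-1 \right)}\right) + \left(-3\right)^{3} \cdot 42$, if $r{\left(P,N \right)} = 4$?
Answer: $-1130$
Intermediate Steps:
$L = 4$ ($L = 4 + 0 = 4$)
$\left(0 \left(L - 1\right) + r{\left(-5,-1 \right)}\right) + \left(-3\right)^{3} \cdot 42 = \left(0 \left(4 - 1\right) + 4\right) + \left(-3\right)^{3} \cdot 42 = \left(0 \left(4 - 1\right) + 4\right) - 1134 = \left(0 \cdot 3 + 4\right) - 1134 = \left(0 + 4\right) - 1134 = 4 - 1134 = -1130$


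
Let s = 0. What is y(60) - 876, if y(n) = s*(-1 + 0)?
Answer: -876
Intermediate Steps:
y(n) = 0 (y(n) = 0*(-1 + 0) = 0*(-1) = 0)
y(60) - 876 = 0 - 876 = -876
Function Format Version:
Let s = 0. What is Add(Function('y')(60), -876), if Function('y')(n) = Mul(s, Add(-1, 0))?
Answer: -876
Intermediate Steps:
Function('y')(n) = 0 (Function('y')(n) = Mul(0, Add(-1, 0)) = Mul(0, -1) = 0)
Add(Function('y')(60), -876) = Add(0, -876) = -876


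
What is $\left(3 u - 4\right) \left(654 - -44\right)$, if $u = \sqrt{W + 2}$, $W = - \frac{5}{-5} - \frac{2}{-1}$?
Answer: $-2792 + 2094 \sqrt{5} \approx 1890.3$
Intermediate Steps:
$W = 3$ ($W = \left(-5\right) \left(- \frac{1}{5}\right) - -2 = 1 + 2 = 3$)
$u = \sqrt{5}$ ($u = \sqrt{3 + 2} = \sqrt{5} \approx 2.2361$)
$\left(3 u - 4\right) \left(654 - -44\right) = \left(3 \sqrt{5} - 4\right) \left(654 - -44\right) = \left(-4 + 3 \sqrt{5}\right) \left(654 + 44\right) = \left(-4 + 3 \sqrt{5}\right) 698 = -2792 + 2094 \sqrt{5}$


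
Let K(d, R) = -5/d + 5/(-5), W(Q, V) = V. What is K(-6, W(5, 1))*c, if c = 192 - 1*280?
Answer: 44/3 ≈ 14.667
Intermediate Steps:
c = -88 (c = 192 - 280 = -88)
K(d, R) = -1 - 5/d (K(d, R) = -5/d + 5*(-⅕) = -5/d - 1 = -1 - 5/d)
K(-6, W(5, 1))*c = ((-5 - 1*(-6))/(-6))*(-88) = -(-5 + 6)/6*(-88) = -⅙*1*(-88) = -⅙*(-88) = 44/3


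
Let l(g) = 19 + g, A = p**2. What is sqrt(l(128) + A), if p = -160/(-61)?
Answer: sqrt(572587)/61 ≈ 12.405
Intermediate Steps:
p = 160/61 (p = -160*(-1/61) = 160/61 ≈ 2.6230)
A = 25600/3721 (A = (160/61)**2 = 25600/3721 ≈ 6.8799)
sqrt(l(128) + A) = sqrt((19 + 128) + 25600/3721) = sqrt(147 + 25600/3721) = sqrt(572587/3721) = sqrt(572587)/61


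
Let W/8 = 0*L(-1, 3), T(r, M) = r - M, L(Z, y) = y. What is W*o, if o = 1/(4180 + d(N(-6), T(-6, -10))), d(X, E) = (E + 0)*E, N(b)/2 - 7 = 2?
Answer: 0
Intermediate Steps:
N(b) = 18 (N(b) = 14 + 2*2 = 14 + 4 = 18)
d(X, E) = E² (d(X, E) = E*E = E²)
W = 0 (W = 8*(0*3) = 8*0 = 0)
o = 1/4196 (o = 1/(4180 + (-6 - 1*(-10))²) = 1/(4180 + (-6 + 10)²) = 1/(4180 + 4²) = 1/(4180 + 16) = 1/4196 ≈ 0.00023832)
W*o = 0*(1/4196) = 0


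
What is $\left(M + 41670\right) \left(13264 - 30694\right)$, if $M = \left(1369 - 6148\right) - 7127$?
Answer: $-518786520$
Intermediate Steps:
$M = -11906$ ($M = -4779 - 7127 = -11906$)
$\left(M + 41670\right) \left(13264 - 30694\right) = \left(-11906 + 41670\right) \left(13264 - 30694\right) = 29764 \left(-17430\right) = -518786520$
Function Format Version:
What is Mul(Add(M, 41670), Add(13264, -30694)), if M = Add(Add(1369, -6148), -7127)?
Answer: -518786520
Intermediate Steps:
M = -11906 (M = Add(-4779, -7127) = -11906)
Mul(Add(M, 41670), Add(13264, -30694)) = Mul(Add(-11906, 41670), Add(13264, -30694)) = Mul(29764, -17430) = -518786520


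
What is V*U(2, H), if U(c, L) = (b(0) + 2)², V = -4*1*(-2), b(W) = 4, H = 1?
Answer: 288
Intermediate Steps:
V = 8 (V = -4*(-2) = 8)
U(c, L) = 36 (U(c, L) = (4 + 2)² = 6² = 36)
V*U(2, H) = 8*36 = 288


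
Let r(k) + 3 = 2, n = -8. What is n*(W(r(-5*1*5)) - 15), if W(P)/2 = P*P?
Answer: 104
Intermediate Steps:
r(k) = -1 (r(k) = -3 + 2 = -1)
W(P) = 2*P² (W(P) = 2*(P*P) = 2*P²)
n*(W(r(-5*1*5)) - 15) = -8*(2*(-1)² - 15) = -8*(2*1 - 15) = -8*(2 - 15) = -8*(-13) = 104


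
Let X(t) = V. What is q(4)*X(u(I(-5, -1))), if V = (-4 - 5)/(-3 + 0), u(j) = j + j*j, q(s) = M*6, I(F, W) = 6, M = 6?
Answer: 108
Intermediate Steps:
q(s) = 36 (q(s) = 6*6 = 36)
u(j) = j + j²
V = 3 (V = -9/(-3) = -9*(-⅓) = 3)
X(t) = 3
q(4)*X(u(I(-5, -1))) = 36*3 = 108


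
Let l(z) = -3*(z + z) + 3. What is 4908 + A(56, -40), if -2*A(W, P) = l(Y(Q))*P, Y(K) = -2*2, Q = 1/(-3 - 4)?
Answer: 5448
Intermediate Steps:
Q = -1/7 (Q = 1/(-7) = -1/7 ≈ -0.14286)
Y(K) = -4
l(z) = 3 - 6*z (l(z) = -6*z + 3 = 3 - 6*z)
A(W, P) = -27*P/2 (A(W, P) = -(3 - 6*(-4))*P/2 = -(3 + 24)*P/2 = -27*P/2)
4908 + A(56, -40) = 4908 - 27/2*(-40) = 4908 + 540 = 5448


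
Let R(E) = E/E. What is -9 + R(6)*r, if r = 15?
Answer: 6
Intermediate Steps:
R(E) = 1
-9 + R(6)*r = -9 + 1*15 = -9 + 15 = 6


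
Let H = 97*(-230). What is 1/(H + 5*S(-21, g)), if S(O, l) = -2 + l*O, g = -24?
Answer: -1/19800 ≈ -5.0505e-5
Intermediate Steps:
S(O, l) = -2 + O*l
H = -22310
1/(H + 5*S(-21, g)) = 1/(-22310 + 5*(-2 - 21*(-24))) = 1/(-22310 + 5*(-2 + 504)) = 1/(-22310 + 5*502) = 1/(-22310 + 2510) = 1/(-19800) = -1/19800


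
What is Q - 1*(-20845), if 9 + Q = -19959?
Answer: 877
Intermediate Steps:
Q = -19968 (Q = -9 - 19959 = -19968)
Q - 1*(-20845) = -19968 - 1*(-20845) = -19968 + 20845 = 877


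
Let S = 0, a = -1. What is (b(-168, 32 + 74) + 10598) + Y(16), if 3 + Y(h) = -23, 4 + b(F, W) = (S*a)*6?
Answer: 10568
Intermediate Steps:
b(F, W) = -4 (b(F, W) = -4 + (0*(-1))*6 = -4 + 0*6 = -4 + 0 = -4)
Y(h) = -26 (Y(h) = -3 - 23 = -26)
(b(-168, 32 + 74) + 10598) + Y(16) = (-4 + 10598) - 26 = 10594 - 26 = 10568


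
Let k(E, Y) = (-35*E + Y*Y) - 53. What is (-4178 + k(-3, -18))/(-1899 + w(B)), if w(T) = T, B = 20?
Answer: 3802/1879 ≈ 2.0234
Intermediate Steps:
k(E, Y) = -53 + Y² - 35*E (k(E, Y) = (-35*E + Y²) - 53 = (Y² - 35*E) - 53 = -53 + Y² - 35*E)
(-4178 + k(-3, -18))/(-1899 + w(B)) = (-4178 + (-53 + (-18)² - 35*(-3)))/(-1899 + 20) = (-4178 + (-53 + 324 + 105))/(-1879) = (-4178 + 376)*(-1/1879) = -3802*(-1/1879) = 3802/1879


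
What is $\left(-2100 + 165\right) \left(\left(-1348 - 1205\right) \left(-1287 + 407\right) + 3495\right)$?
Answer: $-4354011225$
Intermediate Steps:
$\left(-2100 + 165\right) \left(\left(-1348 - 1205\right) \left(-1287 + 407\right) + 3495\right) = - 1935 \left(\left(-2553\right) \left(-880\right) + 3495\right) = - 1935 \left(2246640 + 3495\right) = \left(-1935\right) 2250135 = -4354011225$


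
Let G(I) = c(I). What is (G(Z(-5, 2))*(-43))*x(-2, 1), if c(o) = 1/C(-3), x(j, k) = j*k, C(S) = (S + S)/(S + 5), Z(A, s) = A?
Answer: -86/3 ≈ -28.667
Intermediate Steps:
C(S) = 2*S/(5 + S) (C(S) = (2*S)/(5 + S) = 2*S/(5 + S))
c(o) = -⅓ (c(o) = 1/(2*(-3)/(5 - 3)) = 1/(2*(-3)/2) = 1/(2*(-3)*(½)) = 1/(-3) = -⅓)
G(I) = -⅓
(G(Z(-5, 2))*(-43))*x(-2, 1) = (-⅓*(-43))*(-2*1) = (43/3)*(-2) = -86/3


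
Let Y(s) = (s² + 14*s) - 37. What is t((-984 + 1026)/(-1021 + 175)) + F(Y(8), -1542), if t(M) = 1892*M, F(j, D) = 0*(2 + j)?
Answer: -13244/141 ≈ -93.929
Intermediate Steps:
Y(s) = -37 + s² + 14*s
F(j, D) = 0
t((-984 + 1026)/(-1021 + 175)) + F(Y(8), -1542) = 1892*((-984 + 1026)/(-1021 + 175)) + 0 = 1892*(42/(-846)) + 0 = 1892*(42*(-1/846)) + 0 = 1892*(-7/141) + 0 = -13244/141 + 0 = -13244/141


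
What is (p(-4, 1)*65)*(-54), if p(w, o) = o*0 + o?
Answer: -3510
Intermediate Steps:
p(w, o) = o (p(w, o) = 0 + o = o)
(p(-4, 1)*65)*(-54) = (1*65)*(-54) = 65*(-54) = -3510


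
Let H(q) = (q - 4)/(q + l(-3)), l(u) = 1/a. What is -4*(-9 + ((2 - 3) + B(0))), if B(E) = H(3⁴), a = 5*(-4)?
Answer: 58600/1619 ≈ 36.195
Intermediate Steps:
a = -20
l(u) = -1/20 (l(u) = 1/(-20) = -1/20)
H(q) = (-4 + q)/(-1/20 + q) (H(q) = (q - 4)/(q - 1/20) = (-4 + q)/(-1/20 + q))
B(E) = 1540/1619 (B(E) = 20*(-4 + 3⁴)/(-1 + 20*3⁴) = 20*(-4 + 81)/(-1 + 20*81) = 20*77/(-1 + 1620) = 20*77/1619 = 20*(1/1619)*77 = 1540/1619)
-4*(-9 + ((2 - 3) + B(0))) = -4*(-9 + ((2 - 3) + 1540/1619)) = -4*(-9 + (-1 + 1540/1619)) = -4*(-9 - 79/1619) = -4*(-14650/1619) = 58600/1619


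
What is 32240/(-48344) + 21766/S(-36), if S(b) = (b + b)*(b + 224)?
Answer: -93041009/40899024 ≈ -2.2749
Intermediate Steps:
S(b) = 2*b*(224 + b) (S(b) = (2*b)*(224 + b) = 2*b*(224 + b))
32240/(-48344) + 21766/S(-36) = 32240/(-48344) + 21766/((2*(-36)*(224 - 36))) = 32240*(-1/48344) + 21766/((2*(-36)*188)) = -4030/6043 + 21766/(-13536) = -4030/6043 + 21766*(-1/13536) = -4030/6043 - 10883/6768 = -93041009/40899024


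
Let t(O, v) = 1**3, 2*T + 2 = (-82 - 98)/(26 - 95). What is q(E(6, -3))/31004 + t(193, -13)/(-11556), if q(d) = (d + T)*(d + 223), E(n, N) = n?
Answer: 23937743/515030697 ≈ 0.046478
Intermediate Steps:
T = 7/23 (T = -1 + ((-82 - 98)/(26 - 95))/2 = -1 + (-180/(-69))/2 = -1 + (-180*(-1/69))/2 = -1 + (1/2)*(60/23) = -1 + 30/23 = 7/23 ≈ 0.30435)
t(O, v) = 1
q(d) = (223 + d)*(7/23 + d) (q(d) = (d + 7/23)*(d + 223) = (7/23 + d)*(223 + d) = (223 + d)*(7/23 + d))
q(E(6, -3))/31004 + t(193, -13)/(-11556) = (1561/23 + 6**2 + (5136/23)*6)/31004 + 1/(-11556) = (1561/23 + 36 + 30816/23)*(1/31004) + 1*(-1/11556) = (33205/23)*(1/31004) - 1/11556 = 33205/713092 - 1/11556 = 23937743/515030697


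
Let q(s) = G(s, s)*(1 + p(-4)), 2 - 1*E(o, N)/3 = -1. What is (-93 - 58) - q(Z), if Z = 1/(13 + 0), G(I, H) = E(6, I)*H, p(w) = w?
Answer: -1936/13 ≈ -148.92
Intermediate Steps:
E(o, N) = 9 (E(o, N) = 6 - 3*(-1) = 6 + 3 = 9)
G(I, H) = 9*H
Z = 1/13 ≈ 0.076923
q(s) = -27*s (q(s) = (9*s)*(1 - 4) = (9*s)*(-3) = -27*s)
(-93 - 58) - q(Z) = (-93 - 58) - (-27)/13 = -151 - 1*(-27/13) = -151 + 27/13 = -1936/13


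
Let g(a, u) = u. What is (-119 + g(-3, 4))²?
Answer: 13225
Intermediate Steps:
(-119 + g(-3, 4))² = (-119 + 4)² = (-115)² = 13225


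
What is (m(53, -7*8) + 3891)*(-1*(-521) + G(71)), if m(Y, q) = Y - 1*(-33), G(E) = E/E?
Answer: 2075994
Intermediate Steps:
G(E) = 1
m(Y, q) = 33 + Y (m(Y, q) = Y + 33 = 33 + Y)
(m(53, -7*8) + 3891)*(-1*(-521) + G(71)) = ((33 + 53) + 3891)*(-1*(-521) + 1) = (86 + 3891)*(521 + 1) = 3977*522 = 2075994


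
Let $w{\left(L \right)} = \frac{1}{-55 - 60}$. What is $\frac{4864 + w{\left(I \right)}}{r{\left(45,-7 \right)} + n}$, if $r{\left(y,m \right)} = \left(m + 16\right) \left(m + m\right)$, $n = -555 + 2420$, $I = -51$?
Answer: $\frac{559359}{199985} \approx 2.797$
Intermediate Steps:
$n = 1865$
$w{\left(L \right)} = - \frac{1}{115}$ ($w{\left(L \right)} = \frac{1}{-115} = - \frac{1}{115}$)
$r{\left(y,m \right)} = 2 m \left(16 + m\right)$ ($r{\left(y,m \right)} = \left(16 + m\right) 2 m = 2 m \left(16 + m\right)$)
$\frac{4864 + w{\left(I \right)}}{r{\left(45,-7 \right)} + n} = \frac{4864 - \frac{1}{115}}{2 \left(-7\right) \left(16 - 7\right) + 1865} = \frac{559359}{115 \left(2 \left(-7\right) 9 + 1865\right)} = \frac{559359}{115 \left(-126 + 1865\right)} = \frac{559359}{115 \cdot 1739} = \frac{559359}{115} \cdot \frac{1}{1739} = \frac{559359}{199985}$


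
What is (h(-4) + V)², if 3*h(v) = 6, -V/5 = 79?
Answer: 154449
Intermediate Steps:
V = -395 (V = -5*79 = -395)
h(v) = 2 (h(v) = (⅓)*6 = 2)
(h(-4) + V)² = (2 - 395)² = (-393)² = 154449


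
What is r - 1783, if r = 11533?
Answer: 9750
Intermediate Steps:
r - 1783 = 11533 - 1783 = 9750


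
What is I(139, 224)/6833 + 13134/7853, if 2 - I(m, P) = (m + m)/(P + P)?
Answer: 20105221905/12019738976 ≈ 1.6727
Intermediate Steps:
I(m, P) = 2 - m/P (I(m, P) = 2 - (m + m)/(P + P) = 2 - 2*m/(2*P) = 2 - 2*m*1/(2*P) = 2 - m/P)
I(139, 224)/6833 + 13134/7853 = (2 - 1*139/224)/6833 + 13134/7853 = (2 - 1*139*1/224)*(1/6833) + 13134*(1/7853) = (2 - 139/224)*(1/6833) + 13134/7853 = (309/224)*(1/6833) + 13134/7853 = 309/1530592 + 13134/7853 = 20105221905/12019738976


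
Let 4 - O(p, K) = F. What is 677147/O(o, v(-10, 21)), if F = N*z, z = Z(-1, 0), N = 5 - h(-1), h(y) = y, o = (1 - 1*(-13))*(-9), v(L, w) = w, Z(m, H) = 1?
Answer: -677147/2 ≈ -3.3857e+5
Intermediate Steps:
o = -126 (o = (1 + 13)*(-9) = 14*(-9) = -126)
N = 6 (N = 5 - 1*(-1) = 5 + 1 = 6)
z = 1
F = 6 (F = 6*1 = 6)
O(p, K) = -2 (O(p, K) = 4 - 1*6 = 4 - 6 = -2)
677147/O(o, v(-10, 21)) = 677147/(-2) = 677147*(-½) = -677147/2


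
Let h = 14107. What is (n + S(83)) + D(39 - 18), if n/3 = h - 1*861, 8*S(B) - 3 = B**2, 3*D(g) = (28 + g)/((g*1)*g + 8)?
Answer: 109375151/2694 ≈ 40600.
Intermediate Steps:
D(g) = (28 + g)/(3*(8 + g**2)) (D(g) = ((28 + g)/((g*1)*g + 8))/3 = ((28 + g)/(g*g + 8))/3 = ((28 + g)/(g**2 + 8))/3 = ((28 + g)/(8 + g**2))/3 = (28 + g)/(3*(8 + g**2)))
S(B) = 3/8 + B**2/8
n = 39738 (n = 3*(14107 - 1*861) = 3*(14107 - 861) = 3*13246 = 39738)
(n + S(83)) + D(39 - 18) = (39738 + (3/8 + (1/8)*83**2)) + (28 + (39 - 18))/(3*(8 + (39 - 18)**2)) = (39738 + (3/8 + (1/8)*6889)) + (28 + 21)/(3*(8 + 21**2)) = (39738 + (3/8 + 6889/8)) + (1/3)*49/(8 + 441) = (39738 + 1723/2) + (1/3)*49/449 = 81199/2 + (1/3)*(1/449)*49 = 81199/2 + 49/1347 = 109375151/2694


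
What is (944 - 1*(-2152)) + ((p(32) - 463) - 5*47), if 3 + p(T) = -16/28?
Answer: 16761/7 ≈ 2394.4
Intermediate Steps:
p(T) = -25/7 (p(T) = -3 - 16/28 = -3 - 16*1/28 = -3 - 4/7 = -25/7)
(944 - 1*(-2152)) + ((p(32) - 463) - 5*47) = (944 - 1*(-2152)) + ((-25/7 - 463) - 5*47) = (944 + 2152) + (-3266/7 - 235) = 3096 - 4911/7 = 16761/7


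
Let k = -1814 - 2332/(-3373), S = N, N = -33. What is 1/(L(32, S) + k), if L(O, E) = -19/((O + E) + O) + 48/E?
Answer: -1150193/2088032855 ≈ -0.00055085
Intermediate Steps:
S = -33
L(O, E) = -19/(E + 2*O) + 48/E (L(O, E) = -19/((E + O) + O) + 48/E = -19/(E + 2*O) + 48/E)
k = -6116290/3373 (k = -1814 - 2332*(-1)/3373 = -1814 - 1*(-2332/3373) = -1814 + 2332/3373 = -6116290/3373 ≈ -1813.3)
1/(L(32, S) + k) = 1/((29*(-33) + 96*32)/((-33)*(-33 + 2*32)) - 6116290/3373) = 1/(-(-957 + 3072)/(33*(-33 + 64)) - 6116290/3373) = 1/(-1/33*2115/31 - 6116290/3373) = 1/(-1/33*1/31*2115 - 6116290/3373) = 1/(-705/341 - 6116290/3373) = 1/(-2088032855/1150193) = -1150193/2088032855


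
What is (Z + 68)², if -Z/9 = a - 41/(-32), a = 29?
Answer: 42837025/1024 ≈ 41833.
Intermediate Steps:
Z = -8721/32 (Z = -9*(29 - 41/(-32)) = -9*(29 - 41*(-1)/32) = -9*(29 - 1*(-41/32)) = -9*(29 + 41/32) = -9*969/32 = -8721/32 ≈ -272.53)
(Z + 68)² = (-8721/32 + 68)² = (-6545/32)² = 42837025/1024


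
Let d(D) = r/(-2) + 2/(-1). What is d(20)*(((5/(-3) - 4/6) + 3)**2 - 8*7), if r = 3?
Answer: 1750/9 ≈ 194.44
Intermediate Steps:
d(D) = -7/2 (d(D) = 3/(-2) + 2/(-1) = 3*(-1/2) + 2*(-1) = -3/2 - 2 = -7/2)
d(20)*(((5/(-3) - 4/6) + 3)**2 - 8*7) = -7*(((5/(-3) - 4/6) + 3)**2 - 8*7)/2 = -7*(((5*(-1/3) - 4*1/6) + 3)**2 - 56)/2 = -7*(((-5/3 - 2/3) + 3)**2 - 56)/2 = -7*((-7/3 + 3)**2 - 56)/2 = -7*((2/3)**2 - 56)/2 = -7*(4/9 - 56)/2 = -7/2*(-500/9) = 1750/9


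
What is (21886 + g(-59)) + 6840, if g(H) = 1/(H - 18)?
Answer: 2211901/77 ≈ 28726.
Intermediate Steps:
g(H) = 1/(-18 + H)
(21886 + g(-59)) + 6840 = (21886 + 1/(-18 - 59)) + 6840 = (21886 + 1/(-77)) + 6840 = (21886 - 1/77) + 6840 = 1685221/77 + 6840 = 2211901/77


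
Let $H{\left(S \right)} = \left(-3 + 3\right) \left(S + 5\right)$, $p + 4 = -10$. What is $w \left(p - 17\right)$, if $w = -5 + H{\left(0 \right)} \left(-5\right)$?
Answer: $155$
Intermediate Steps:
$p = -14$ ($p = -4 - 10 = -14$)
$H{\left(S \right)} = 0$ ($H{\left(S \right)} = 0 \left(5 + S\right) = 0$)
$w = -5$ ($w = -5 + 0 \left(-5\right) = -5 + 0 = -5$)
$w \left(p - 17\right) = - 5 \left(-14 - 17\right) = \left(-5\right) \left(-31\right) = 155$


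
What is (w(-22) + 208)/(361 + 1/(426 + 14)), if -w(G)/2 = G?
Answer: 12320/17649 ≈ 0.69806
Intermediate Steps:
w(G) = -2*G
(w(-22) + 208)/(361 + 1/(426 + 14)) = (-2*(-22) + 208)/(361 + 1/(426 + 14)) = (44 + 208)/(361 + 1/440) = 252/(361 + 1/440) = 252/(158841/440) = 252*(440/158841) = 12320/17649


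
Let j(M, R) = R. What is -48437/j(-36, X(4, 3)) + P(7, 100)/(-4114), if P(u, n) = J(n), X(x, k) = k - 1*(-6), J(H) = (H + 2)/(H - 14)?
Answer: -504035449/93654 ≈ -5381.9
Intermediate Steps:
J(H) = (2 + H)/(-14 + H)
X(x, k) = 6 + k (X(x, k) = k + 6 = 6 + k)
P(u, n) = (2 + n)/(-14 + n)
-48437/j(-36, X(4, 3)) + P(7, 100)/(-4114) = -48437/(6 + 3) + ((2 + 100)/(-14 + 100))/(-4114) = -48437/9 + (102/86)*(-1/4114) = -48437*1/9 + ((1/86)*102)*(-1/4114) = -48437/9 + (51/43)*(-1/4114) = -48437/9 - 3/10406 = -504035449/93654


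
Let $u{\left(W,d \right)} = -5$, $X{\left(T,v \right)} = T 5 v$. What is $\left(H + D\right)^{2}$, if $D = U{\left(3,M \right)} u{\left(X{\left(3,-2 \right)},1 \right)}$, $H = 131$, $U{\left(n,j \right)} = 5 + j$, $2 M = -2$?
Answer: $12321$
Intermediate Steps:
$X{\left(T,v \right)} = 5 T v$
$M = -1$ ($M = \frac{1}{2} \left(-2\right) = -1$)
$D = -20$ ($D = \left(5 - 1\right) \left(-5\right) = 4 \left(-5\right) = -20$)
$\left(H + D\right)^{2} = \left(131 - 20\right)^{2} = 111^{2} = 12321$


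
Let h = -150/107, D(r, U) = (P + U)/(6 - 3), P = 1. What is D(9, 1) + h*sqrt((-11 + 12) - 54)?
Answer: 2/3 - 150*I*sqrt(53)/107 ≈ 0.66667 - 10.206*I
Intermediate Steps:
D(r, U) = 1/3 + U/3 (D(r, U) = (1 + U)/(6 - 3) = (1 + U)/3 = (1 + U)*(1/3) = 1/3 + U/3)
h = -150/107 (h = -150*1/107 = -150/107 ≈ -1.4019)
D(9, 1) + h*sqrt((-11 + 12) - 54) = (1/3 + (1/3)*1) - 150*sqrt((-11 + 12) - 54)/107 = (1/3 + 1/3) - 150*sqrt(1 - 54)/107 = 2/3 - 150*I*sqrt(53)/107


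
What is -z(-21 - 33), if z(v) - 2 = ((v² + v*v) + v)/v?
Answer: 105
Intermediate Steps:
z(v) = 2 + (v + 2*v²)/v (z(v) = 2 + ((v² + v*v) + v)/v = 2 + ((v² + v²) + v)/v = 2 + (2*v² + v)/v = 2 + (v + 2*v²)/v)
-z(-21 - 33) = -(3 + 2*(-21 - 33)) = -(3 + 2*(-54)) = -(3 - 108) = -1*(-105) = 105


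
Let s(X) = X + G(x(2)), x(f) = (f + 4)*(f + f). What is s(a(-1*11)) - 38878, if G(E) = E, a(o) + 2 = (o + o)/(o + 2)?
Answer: -349682/9 ≈ -38854.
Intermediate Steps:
x(f) = 2*f*(4 + f) (x(f) = (4 + f)*(2*f) = 2*f*(4 + f))
a(o) = -2 + 2*o/(2 + o) (a(o) = -2 + (o + o)/(o + 2) = -2 + (2*o)/(2 + o) = -2 + 2*o/(2 + o))
s(X) = 24 + X (s(X) = X + 2*2*(4 + 2) = X + 2*2*6 = X + 24 = 24 + X)
s(a(-1*11)) - 38878 = (24 - 4/(2 - 1*11)) - 38878 = (24 - 4/(2 - 11)) - 38878 = (24 - 4/(-9)) - 38878 = (24 - 4*(-⅑)) - 38878 = (24 + 4/9) - 38878 = 220/9 - 38878 = -349682/9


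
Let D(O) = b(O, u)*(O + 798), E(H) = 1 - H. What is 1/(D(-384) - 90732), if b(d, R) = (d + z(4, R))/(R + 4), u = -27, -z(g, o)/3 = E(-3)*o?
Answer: -1/89652 ≈ -1.1154e-5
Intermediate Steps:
z(g, o) = -12*o (z(g, o) = -3*(1 - 1*(-3))*o = -3*(1 + 3)*o = -12*o)
b(d, R) = (d - 12*R)/(4 + R) (b(d, R) = (d - 12*R)/(R + 4) = (d - 12*R)/(4 + R))
D(O) = (798 + O)*(-324/23 - O/23) (D(O) = ((O - 12*(-27))/(4 - 27))*(O + 798) = ((O + 324)/(-23))*(798 + O) = (-(324 + O)/23)*(798 + O) = (-324/23 - O/23)*(798 + O) = (798 + O)*(-324/23 - O/23))
1/(D(-384) - 90732) = 1/(-(324 - 384)*(798 - 384)/23 - 90732) = 1/(-1/23*(-60)*414 - 90732) = 1/(1080 - 90732) = 1/(-89652) = -1/89652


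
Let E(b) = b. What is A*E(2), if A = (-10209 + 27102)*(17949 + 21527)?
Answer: 1333736136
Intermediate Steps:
A = 666868068 (A = 16893*39476 = 666868068)
A*E(2) = 666868068*2 = 1333736136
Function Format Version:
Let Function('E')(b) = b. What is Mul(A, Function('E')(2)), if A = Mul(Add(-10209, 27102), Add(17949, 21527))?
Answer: 1333736136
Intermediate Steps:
A = 666868068 (A = Mul(16893, 39476) = 666868068)
Mul(A, Function('E')(2)) = Mul(666868068, 2) = 1333736136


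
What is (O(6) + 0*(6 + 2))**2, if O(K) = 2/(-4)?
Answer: 1/4 ≈ 0.25000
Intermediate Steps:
O(K) = -1/2 (O(K) = 2*(-1/4) = -1/2)
(O(6) + 0*(6 + 2))**2 = (-1/2 + 0*(6 + 2))**2 = (-1/2 + 0*8)**2 = (-1/2 + 0)**2 = (-1/2)**2 = 1/4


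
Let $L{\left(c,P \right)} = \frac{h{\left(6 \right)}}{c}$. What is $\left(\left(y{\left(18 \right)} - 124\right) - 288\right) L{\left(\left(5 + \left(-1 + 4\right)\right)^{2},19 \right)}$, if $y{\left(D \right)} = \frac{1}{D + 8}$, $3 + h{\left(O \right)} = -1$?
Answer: $\frac{10711}{416} \approx 25.748$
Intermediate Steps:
$h{\left(O \right)} = -4$ ($h{\left(O \right)} = -3 - 1 = -4$)
$y{\left(D \right)} = \frac{1}{8 + D}$
$L{\left(c,P \right)} = - \frac{4}{c}$
$\left(\left(y{\left(18 \right)} - 124\right) - 288\right) L{\left(\left(5 + \left(-1 + 4\right)\right)^{2},19 \right)} = \left(\left(\frac{1}{8 + 18} - 124\right) - 288\right) \left(- \frac{4}{\left(5 + \left(-1 + 4\right)\right)^{2}}\right) = \left(\left(\frac{1}{26} - 124\right) - 288\right) \left(- \frac{4}{\left(5 + 3\right)^{2}}\right) = \left(\left(\frac{1}{26} - 124\right) - 288\right) \left(- \frac{4}{8^{2}}\right) = \left(- \frac{3223}{26} - 288\right) \left(- \frac{4}{64}\right) = - \frac{10711 \left(\left(-4\right) \frac{1}{64}\right)}{26} = \left(- \frac{10711}{26}\right) \left(- \frac{1}{16}\right) = \frac{10711}{416}$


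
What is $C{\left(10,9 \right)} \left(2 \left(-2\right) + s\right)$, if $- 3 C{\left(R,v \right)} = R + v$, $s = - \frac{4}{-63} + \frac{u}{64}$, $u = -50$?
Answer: $\frac{180709}{6048} \approx 29.879$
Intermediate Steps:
$s = - \frac{1447}{2016}$ ($s = - \frac{4}{-63} - \frac{50}{64} = \left(-4\right) \left(- \frac{1}{63}\right) - \frac{25}{32} = \frac{4}{63} - \frac{25}{32} = - \frac{1447}{2016} \approx -0.71776$)
$C{\left(R,v \right)} = - \frac{R}{3} - \frac{v}{3}$ ($C{\left(R,v \right)} = - \frac{R + v}{3} = - \frac{R}{3} - \frac{v}{3}$)
$C{\left(10,9 \right)} \left(2 \left(-2\right) + s\right) = \left(\left(- \frac{1}{3}\right) 10 - 3\right) \left(2 \left(-2\right) - \frac{1447}{2016}\right) = \left(- \frac{10}{3} - 3\right) \left(-4 - \frac{1447}{2016}\right) = \left(- \frac{19}{3}\right) \left(- \frac{9511}{2016}\right) = \frac{180709}{6048}$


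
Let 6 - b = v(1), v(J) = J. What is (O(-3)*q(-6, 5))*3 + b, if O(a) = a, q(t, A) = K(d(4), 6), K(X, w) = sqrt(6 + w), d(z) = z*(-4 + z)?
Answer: 5 - 18*sqrt(3) ≈ -26.177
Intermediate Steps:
q(t, A) = 2*sqrt(3) (q(t, A) = sqrt(6 + 6) = sqrt(12) = 2*sqrt(3))
b = 5 (b = 6 - 1*1 = 6 - 1 = 5)
(O(-3)*q(-6, 5))*3 + b = -6*sqrt(3)*3 + 5 = -18*sqrt(3) + 5 = 5 - 18*sqrt(3)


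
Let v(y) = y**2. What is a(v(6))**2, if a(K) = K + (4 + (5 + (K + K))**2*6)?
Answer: 1268356996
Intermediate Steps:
a(K) = 4 + K + 6*(5 + 2*K)**2 (a(K) = K + (4 + (5 + 2*K)**2*6) = K + (4 + 6*(5 + 2*K)**2) = 4 + K + 6*(5 + 2*K)**2)
a(v(6))**2 = (154 + 24*(6**2)**2 + 121*6**2)**2 = (154 + 24*36**2 + 121*36)**2 = (154 + 24*1296 + 4356)**2 = (154 + 31104 + 4356)**2 = 35614**2 = 1268356996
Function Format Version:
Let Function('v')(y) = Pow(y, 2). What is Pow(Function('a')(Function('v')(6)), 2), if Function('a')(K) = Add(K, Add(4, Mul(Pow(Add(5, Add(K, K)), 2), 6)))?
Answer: 1268356996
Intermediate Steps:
Function('a')(K) = Add(4, K, Mul(6, Pow(Add(5, Mul(2, K)), 2))) (Function('a')(K) = Add(K, Add(4, Mul(Pow(Add(5, Mul(2, K)), 2), 6))) = Add(K, Add(4, Mul(6, Pow(Add(5, Mul(2, K)), 2)))) = Add(4, K, Mul(6, Pow(Add(5, Mul(2, K)), 2))))
Pow(Function('a')(Function('v')(6)), 2) = Pow(Add(154, Mul(24, Pow(Pow(6, 2), 2)), Mul(121, Pow(6, 2))), 2) = Pow(Add(154, Mul(24, Pow(36, 2)), Mul(121, 36)), 2) = Pow(Add(154, Mul(24, 1296), 4356), 2) = Pow(Add(154, 31104, 4356), 2) = Pow(35614, 2) = 1268356996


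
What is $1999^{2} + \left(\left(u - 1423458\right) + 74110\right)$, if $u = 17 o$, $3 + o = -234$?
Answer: $2642624$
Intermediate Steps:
$o = -237$ ($o = -3 - 234 = -237$)
$u = -4029$ ($u = 17 \left(-237\right) = -4029$)
$1999^{2} + \left(\left(u - 1423458\right) + 74110\right) = 1999^{2} + \left(\left(-4029 - 1423458\right) + 74110\right) = 3996001 + \left(-1427487 + 74110\right) = 3996001 - 1353377 = 2642624$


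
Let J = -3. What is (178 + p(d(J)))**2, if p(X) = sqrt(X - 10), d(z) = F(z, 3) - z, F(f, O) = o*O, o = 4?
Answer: (178 + sqrt(5))**2 ≈ 32485.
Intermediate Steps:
F(f, O) = 4*O
d(z) = 12 - z (d(z) = 4*3 - z = 12 - z)
p(X) = sqrt(-10 + X)
(178 + p(d(J)))**2 = (178 + sqrt(-10 + (12 - 1*(-3))))**2 = (178 + sqrt(-10 + (12 + 3)))**2 = (178 + sqrt(-10 + 15))**2 = (178 + sqrt(5))**2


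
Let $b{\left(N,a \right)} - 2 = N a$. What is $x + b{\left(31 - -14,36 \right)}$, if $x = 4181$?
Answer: $5803$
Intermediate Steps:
$b{\left(N,a \right)} = 2 + N a$
$x + b{\left(31 - -14,36 \right)} = 4181 + \left(2 + \left(31 - -14\right) 36\right) = 4181 + \left(2 + \left(31 + 14\right) 36\right) = 4181 + \left(2 + 45 \cdot 36\right) = 4181 + \left(2 + 1620\right) = 4181 + 1622 = 5803$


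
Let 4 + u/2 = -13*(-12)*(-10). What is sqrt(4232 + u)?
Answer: 4*sqrt(69) ≈ 33.227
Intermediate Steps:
u = -3128 (u = -8 + 2*(-13*(-12)*(-10)) = -8 + 2*(156*(-10)) = -8 + 2*(-1560) = -8 - 3120 = -3128)
sqrt(4232 + u) = sqrt(4232 - 3128) = sqrt(1104) = 4*sqrt(69)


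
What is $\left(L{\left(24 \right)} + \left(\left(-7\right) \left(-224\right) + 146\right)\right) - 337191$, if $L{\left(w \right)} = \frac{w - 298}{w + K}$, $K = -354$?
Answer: $- \frac{55353568}{165} \approx -3.3548 \cdot 10^{5}$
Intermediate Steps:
$L{\left(w \right)} = \frac{-298 + w}{-354 + w}$ ($L{\left(w \right)} = \frac{w - 298}{w - 354} = \frac{-298 + w}{-354 + w}$)
$\left(L{\left(24 \right)} + \left(\left(-7\right) \left(-224\right) + 146\right)\right) - 337191 = \left(\frac{-298 + 24}{-354 + 24} + \left(\left(-7\right) \left(-224\right) + 146\right)\right) - 337191 = \left(\frac{1}{-330} \left(-274\right) + \left(1568 + 146\right)\right) - 337191 = \left(\left(- \frac{1}{330}\right) \left(-274\right) + 1714\right) - 337191 = \left(\frac{137}{165} + 1714\right) - 337191 = \frac{282947}{165} - 337191 = - \frac{55353568}{165}$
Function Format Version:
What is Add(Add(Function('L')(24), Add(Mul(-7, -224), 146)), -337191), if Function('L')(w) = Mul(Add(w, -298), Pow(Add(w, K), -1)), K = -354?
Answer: Rational(-55353568, 165) ≈ -3.3548e+5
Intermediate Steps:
Function('L')(w) = Mul(Pow(Add(-354, w), -1), Add(-298, w)) (Function('L')(w) = Mul(Add(w, -298), Pow(Add(w, -354), -1)) = Mul(Add(-298, w), Pow(Add(-354, w), -1)) = Mul(Pow(Add(-354, w), -1), Add(-298, w)))
Add(Add(Function('L')(24), Add(Mul(-7, -224), 146)), -337191) = Add(Add(Mul(Pow(Add(-354, 24), -1), Add(-298, 24)), Add(Mul(-7, -224), 146)), -337191) = Add(Add(Mul(Pow(-330, -1), -274), Add(1568, 146)), -337191) = Add(Add(Mul(Rational(-1, 330), -274), 1714), -337191) = Add(Add(Rational(137, 165), 1714), -337191) = Add(Rational(282947, 165), -337191) = Rational(-55353568, 165)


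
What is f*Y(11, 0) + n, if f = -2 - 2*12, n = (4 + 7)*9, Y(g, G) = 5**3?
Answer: -3151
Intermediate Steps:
Y(g, G) = 125
n = 99 (n = 11*9 = 99)
f = -26 (f = -2 - 24 = -26)
f*Y(11, 0) + n = -26*125 + 99 = -3250 + 99 = -3151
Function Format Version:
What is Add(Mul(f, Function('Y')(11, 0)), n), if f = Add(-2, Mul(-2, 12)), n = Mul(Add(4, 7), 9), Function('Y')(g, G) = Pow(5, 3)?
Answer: -3151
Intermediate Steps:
Function('Y')(g, G) = 125
n = 99 (n = Mul(11, 9) = 99)
f = -26 (f = Add(-2, -24) = -26)
Add(Mul(f, Function('Y')(11, 0)), n) = Add(Mul(-26, 125), 99) = Add(-3250, 99) = -3151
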